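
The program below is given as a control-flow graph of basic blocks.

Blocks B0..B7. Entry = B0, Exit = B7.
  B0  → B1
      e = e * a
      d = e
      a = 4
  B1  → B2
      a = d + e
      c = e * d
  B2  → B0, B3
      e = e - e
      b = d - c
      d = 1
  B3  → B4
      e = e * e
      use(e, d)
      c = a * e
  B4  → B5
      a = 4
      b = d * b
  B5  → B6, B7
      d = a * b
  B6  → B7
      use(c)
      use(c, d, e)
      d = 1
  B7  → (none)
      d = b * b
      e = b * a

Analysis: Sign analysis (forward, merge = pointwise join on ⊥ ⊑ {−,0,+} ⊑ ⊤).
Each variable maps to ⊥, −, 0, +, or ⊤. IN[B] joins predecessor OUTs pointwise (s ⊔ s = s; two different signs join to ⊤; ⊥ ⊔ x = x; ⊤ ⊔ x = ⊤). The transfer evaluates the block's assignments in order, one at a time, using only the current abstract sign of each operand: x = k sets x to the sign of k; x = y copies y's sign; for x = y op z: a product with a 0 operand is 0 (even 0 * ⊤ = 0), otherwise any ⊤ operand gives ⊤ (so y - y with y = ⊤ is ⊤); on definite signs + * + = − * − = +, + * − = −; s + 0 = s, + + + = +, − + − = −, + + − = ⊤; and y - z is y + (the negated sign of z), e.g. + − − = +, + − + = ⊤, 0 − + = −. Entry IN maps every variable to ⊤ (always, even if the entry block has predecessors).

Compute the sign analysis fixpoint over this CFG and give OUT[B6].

Answer: {a: +, b: ⊤, c: ⊤, d: +, e: ⊤, f: ⊤}

Working:
Per-block solution:
  B0:   IN=(all ⊤)   OUT={a:+; rest ⊤}
  B1:   IN={a:+; rest ⊤}   OUT=(all ⊤)
  B2:   IN=(all ⊤)   OUT={d:+; rest ⊤}
  B3:   IN={d:+; rest ⊤}   OUT={d:+; rest ⊤}
  B4:   IN={d:+; rest ⊤}   OUT={a:+, d:+; rest ⊤}
  B5:   IN={a:+, d:+; rest ⊤}   OUT={a:+; rest ⊤}
  B6:   IN={a:+; rest ⊤}   OUT={a:+, d:+; rest ⊤}
  B7:   IN={a:+; rest ⊤}   OUT={a:+; rest ⊤}

Merge at B6: IN[B6] = OUT[B5] = {a: +, b: ⊤, c: ⊤, d: ⊤, e: ⊤, f: ⊤}
Applying B6's transfer function to that IN value gives OUT[B6] (row B6 above).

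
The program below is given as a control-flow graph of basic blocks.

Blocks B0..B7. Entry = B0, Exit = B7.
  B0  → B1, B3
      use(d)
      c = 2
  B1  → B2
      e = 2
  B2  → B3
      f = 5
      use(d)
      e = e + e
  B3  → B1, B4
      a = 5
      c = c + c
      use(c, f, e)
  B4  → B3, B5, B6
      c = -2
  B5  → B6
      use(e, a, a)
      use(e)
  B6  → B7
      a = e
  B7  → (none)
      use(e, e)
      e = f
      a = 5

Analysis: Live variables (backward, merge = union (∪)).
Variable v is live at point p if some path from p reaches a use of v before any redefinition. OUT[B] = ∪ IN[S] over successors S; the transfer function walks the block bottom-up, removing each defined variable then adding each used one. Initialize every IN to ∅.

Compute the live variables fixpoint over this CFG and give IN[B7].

Answer: {e, f}

Working:
Converged values:
  B0:  IN={d, e, f}  OUT={c, d, e, f}
  B1:  IN={c, d}  OUT={c, d, e}
  B2:  IN={c, d, e}  OUT={c, d, e, f}
  B3:  IN={c, d, e, f}  OUT={a, c, d, e, f}
  B4:  IN={a, d, e, f}  OUT={a, c, d, e, f}
  B5:  IN={a, e, f}  OUT={e, f}
  B6:  IN={e, f}  OUT={e, f}
  B7:  IN={e, f}  OUT={}

B7 is the boundary node: OUT[B7] = {}
Applying B7's transfer function to that OUT value gives IN[B7] (row B7 above).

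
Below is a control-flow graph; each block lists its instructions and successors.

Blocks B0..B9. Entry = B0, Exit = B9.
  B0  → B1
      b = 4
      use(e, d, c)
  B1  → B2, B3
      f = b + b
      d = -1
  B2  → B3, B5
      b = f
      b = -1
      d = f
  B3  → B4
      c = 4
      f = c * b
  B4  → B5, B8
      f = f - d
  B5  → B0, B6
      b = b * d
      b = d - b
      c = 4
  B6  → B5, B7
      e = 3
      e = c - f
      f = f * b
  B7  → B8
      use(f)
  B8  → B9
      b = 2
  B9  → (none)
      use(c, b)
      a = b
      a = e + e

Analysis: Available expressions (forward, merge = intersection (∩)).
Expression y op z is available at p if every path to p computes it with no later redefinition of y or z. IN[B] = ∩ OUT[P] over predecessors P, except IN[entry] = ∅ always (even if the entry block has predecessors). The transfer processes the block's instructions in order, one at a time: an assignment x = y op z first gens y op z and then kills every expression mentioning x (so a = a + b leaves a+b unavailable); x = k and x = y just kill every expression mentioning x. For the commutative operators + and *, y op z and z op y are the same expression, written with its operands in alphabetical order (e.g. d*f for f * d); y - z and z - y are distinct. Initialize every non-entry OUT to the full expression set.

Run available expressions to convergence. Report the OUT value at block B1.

Fixpoint table:
  B0:   IN={}   OUT={}
  B1:   IN={}   OUT={b+b}
  B2:   IN={b+b}   OUT={}
  B3:   IN={}   OUT={b*c}
  B4:   IN={b*c}   OUT={b*c}
  B5:   IN={}   OUT={}
  B6:   IN={}   OUT={}
  B7:   IN={}   OUT={}
  B8:   IN={}   OUT={}
  B9:   IN={}   OUT={e+e}

Merge at B1: IN[B1] = OUT[B0] = {}
Applying B1's transfer function to that IN value gives OUT[B1] (row B1 above).

Answer: {b+b}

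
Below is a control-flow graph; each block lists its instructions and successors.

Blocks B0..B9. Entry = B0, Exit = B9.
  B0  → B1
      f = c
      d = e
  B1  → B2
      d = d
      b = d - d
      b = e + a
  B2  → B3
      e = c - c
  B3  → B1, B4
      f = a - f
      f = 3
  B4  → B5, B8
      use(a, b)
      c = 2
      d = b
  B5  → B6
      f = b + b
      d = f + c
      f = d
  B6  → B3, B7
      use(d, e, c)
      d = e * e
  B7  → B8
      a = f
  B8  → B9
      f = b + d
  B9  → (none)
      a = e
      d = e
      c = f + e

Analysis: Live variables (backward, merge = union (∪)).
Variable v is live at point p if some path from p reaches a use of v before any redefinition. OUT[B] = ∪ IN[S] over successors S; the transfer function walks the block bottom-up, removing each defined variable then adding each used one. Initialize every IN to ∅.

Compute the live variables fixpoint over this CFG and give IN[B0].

Fixpoint table:
  B0: | IN={a, c, e} | OUT={a, c, d, e, f}
  B1: | IN={a, c, d, e, f} | OUT={a, b, c, d, f}
  B2: | IN={a, b, c, d, f} | OUT={a, b, c, d, e, f}
  B3: | IN={a, b, c, d, e, f} | OUT={a, b, c, d, e, f}
  B4: | IN={a, b, e} | OUT={a, b, c, d, e}
  B5: | IN={a, b, c, e} | OUT={a, b, c, d, e, f}
  B6: | IN={a, b, c, d, e, f} | OUT={a, b, c, d, e, f}
  B7: | IN={b, d, e, f} | OUT={b, d, e}
  B8: | IN={b, d, e} | OUT={e, f}
  B9: | IN={e, f} | OUT={}

Merge at B0: OUT[B0] = IN[B1] = {a, c, d, e, f}
Applying B0's transfer function to that OUT value gives IN[B0] (row B0 above).

Answer: {a, c, e}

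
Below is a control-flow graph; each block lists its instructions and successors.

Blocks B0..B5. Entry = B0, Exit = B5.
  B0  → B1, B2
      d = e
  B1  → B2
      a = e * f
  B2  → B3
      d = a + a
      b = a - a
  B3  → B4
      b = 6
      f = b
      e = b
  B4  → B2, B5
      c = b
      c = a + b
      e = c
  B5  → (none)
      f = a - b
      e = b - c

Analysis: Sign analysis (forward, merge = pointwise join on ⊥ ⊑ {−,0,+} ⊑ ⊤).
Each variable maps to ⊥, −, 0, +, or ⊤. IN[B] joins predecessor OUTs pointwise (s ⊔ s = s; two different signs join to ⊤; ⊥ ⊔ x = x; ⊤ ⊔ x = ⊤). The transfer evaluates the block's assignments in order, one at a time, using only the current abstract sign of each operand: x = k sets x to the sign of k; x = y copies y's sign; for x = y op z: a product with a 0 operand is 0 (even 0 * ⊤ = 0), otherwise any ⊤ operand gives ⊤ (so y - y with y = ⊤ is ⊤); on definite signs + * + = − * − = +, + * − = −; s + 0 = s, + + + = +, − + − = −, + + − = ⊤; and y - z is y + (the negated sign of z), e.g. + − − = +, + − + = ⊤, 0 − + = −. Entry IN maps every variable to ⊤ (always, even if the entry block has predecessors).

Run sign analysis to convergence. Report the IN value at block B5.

Answer: {a: ⊤, b: +, c: ⊤, d: ⊤, e: ⊤, f: +}

Trace:
Fixpoint table:
  B0:   IN=(all ⊤)   OUT=(all ⊤)
  B1:   IN=(all ⊤)   OUT=(all ⊤)
  B2:   IN=(all ⊤)   OUT=(all ⊤)
  B3:   IN=(all ⊤)   OUT={b:+, e:+, f:+; rest ⊤}
  B4:   IN={b:+, e:+, f:+; rest ⊤}   OUT={b:+, f:+; rest ⊤}
  B5:   IN={b:+, f:+; rest ⊤}   OUT={b:+; rest ⊤}

Merge at B5: IN[B5] = OUT[B4] = {a: ⊤, b: +, c: ⊤, d: ⊤, e: ⊤, f: +}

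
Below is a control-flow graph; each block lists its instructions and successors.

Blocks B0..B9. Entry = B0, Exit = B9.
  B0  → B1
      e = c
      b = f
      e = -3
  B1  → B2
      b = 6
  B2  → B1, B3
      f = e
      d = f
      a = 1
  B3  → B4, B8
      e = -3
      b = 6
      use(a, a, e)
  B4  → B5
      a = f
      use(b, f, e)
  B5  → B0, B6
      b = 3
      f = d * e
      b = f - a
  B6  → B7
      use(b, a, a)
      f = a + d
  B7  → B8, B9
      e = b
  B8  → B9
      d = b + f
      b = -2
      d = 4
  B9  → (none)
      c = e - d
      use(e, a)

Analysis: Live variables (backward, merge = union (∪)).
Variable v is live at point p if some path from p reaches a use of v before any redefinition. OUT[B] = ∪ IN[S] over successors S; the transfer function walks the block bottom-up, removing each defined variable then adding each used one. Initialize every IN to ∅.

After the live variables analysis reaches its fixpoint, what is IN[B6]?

Answer: {a, b, d}

Derivation:
Fixpoint table:
  B0:  IN={c, f}  OUT={c, e}
  B1:  IN={c, e}  OUT={c, e}
  B2:  IN={c, e}  OUT={a, c, d, e, f}
  B3:  IN={a, c, d, f}  OUT={a, b, c, d, e, f}
  B4:  IN={b, c, d, e, f}  OUT={a, c, d, e}
  B5:  IN={a, c, d, e}  OUT={a, b, c, d, f}
  B6:  IN={a, b, d}  OUT={a, b, d, f}
  B7:  IN={a, b, d, f}  OUT={a, b, d, e, f}
  B8:  IN={a, b, e, f}  OUT={a, d, e}
  B9:  IN={a, d, e}  OUT={}

Merge at B6: OUT[B6] = IN[B7] = {a, b, d, f}
Applying B6's transfer function to that OUT value gives IN[B6] (row B6 above).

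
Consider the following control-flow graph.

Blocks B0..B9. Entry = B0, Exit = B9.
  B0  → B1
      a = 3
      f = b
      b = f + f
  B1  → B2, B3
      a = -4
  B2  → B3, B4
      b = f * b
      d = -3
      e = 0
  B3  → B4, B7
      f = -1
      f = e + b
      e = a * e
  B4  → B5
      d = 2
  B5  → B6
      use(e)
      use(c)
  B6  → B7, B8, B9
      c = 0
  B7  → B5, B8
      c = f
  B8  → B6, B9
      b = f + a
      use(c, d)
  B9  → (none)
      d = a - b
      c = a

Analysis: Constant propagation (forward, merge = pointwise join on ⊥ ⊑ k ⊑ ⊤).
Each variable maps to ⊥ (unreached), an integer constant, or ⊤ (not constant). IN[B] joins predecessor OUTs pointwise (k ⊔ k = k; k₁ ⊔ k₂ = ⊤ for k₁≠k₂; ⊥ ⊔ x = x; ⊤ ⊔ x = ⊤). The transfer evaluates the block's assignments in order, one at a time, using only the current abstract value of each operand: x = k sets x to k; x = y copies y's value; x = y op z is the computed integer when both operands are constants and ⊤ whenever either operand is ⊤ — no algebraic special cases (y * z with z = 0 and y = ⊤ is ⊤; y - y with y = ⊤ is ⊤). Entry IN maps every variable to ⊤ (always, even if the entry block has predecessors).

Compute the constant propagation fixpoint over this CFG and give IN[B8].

Converged values:
  B0: | IN=(all ⊤) | OUT={a:3; rest ⊤}
  B1: | IN={a:3; rest ⊤} | OUT={a:-4; rest ⊤}
  B2: | IN={a:-4; rest ⊤} | OUT={a:-4, d:-3, e:0; rest ⊤}
  B3: | IN={a:-4; rest ⊤} | OUT={a:-4; rest ⊤}
  B4: | IN={a:-4; rest ⊤} | OUT={a:-4, d:2; rest ⊤}
  B5: | IN={a:-4; rest ⊤} | OUT={a:-4; rest ⊤}
  B6: | IN={a:-4; rest ⊤} | OUT={a:-4, c:0; rest ⊤}
  B7: | IN={a:-4; rest ⊤} | OUT={a:-4; rest ⊤}
  B8: | IN={a:-4; rest ⊤} | OUT={a:-4; rest ⊤}
  B9: | IN={a:-4; rest ⊤} | OUT={a:-4, c:-4; rest ⊤}

Merge at B8: IN[B8] = OUT[B6] ⊔ OUT[B7] = {a: -4, b: ⊤, c: ⊤, d: ⊤, e: ⊤, f: ⊤}

Answer: {a: -4, b: ⊤, c: ⊤, d: ⊤, e: ⊤, f: ⊤}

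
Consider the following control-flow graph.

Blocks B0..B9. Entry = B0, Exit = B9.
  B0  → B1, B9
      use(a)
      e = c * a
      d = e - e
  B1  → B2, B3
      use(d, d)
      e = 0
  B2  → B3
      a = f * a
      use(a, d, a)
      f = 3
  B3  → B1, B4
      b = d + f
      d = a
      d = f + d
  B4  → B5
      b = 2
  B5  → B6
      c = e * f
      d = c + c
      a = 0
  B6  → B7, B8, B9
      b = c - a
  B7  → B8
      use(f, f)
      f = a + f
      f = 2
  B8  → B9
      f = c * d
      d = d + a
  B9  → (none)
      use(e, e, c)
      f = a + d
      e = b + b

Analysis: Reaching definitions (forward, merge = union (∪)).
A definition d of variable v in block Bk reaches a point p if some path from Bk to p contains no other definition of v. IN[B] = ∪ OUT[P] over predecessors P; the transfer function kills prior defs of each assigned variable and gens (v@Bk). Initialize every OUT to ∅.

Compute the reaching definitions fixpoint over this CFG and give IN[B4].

Converged values:
  B0:   IN={}   OUT={d@B0, e@B0}
  B1:   IN={a@B2, b@B3, d@B0, d@B3, e@B0, e@B1, f@B2}   OUT={a@B2, b@B3, d@B0, d@B3, e@B1, f@B2}
  B2:   IN={a@B2, b@B3, d@B0, d@B3, e@B1, f@B2}   OUT={a@B2, b@B3, d@B0, d@B3, e@B1, f@B2}
  B3:   IN={a@B2, b@B3, d@B0, d@B3, e@B1, f@B2}   OUT={a@B2, b@B3, d@B3, e@B1, f@B2}
  B4:   IN={a@B2, b@B3, d@B3, e@B1, f@B2}   OUT={a@B2, b@B4, d@B3, e@B1, f@B2}
  B5:   IN={a@B2, b@B4, d@B3, e@B1, f@B2}   OUT={a@B5, b@B4, c@B5, d@B5, e@B1, f@B2}
  B6:   IN={a@B5, b@B4, c@B5, d@B5, e@B1, f@B2}   OUT={a@B5, b@B6, c@B5, d@B5, e@B1, f@B2}
  B7:   IN={a@B5, b@B6, c@B5, d@B5, e@B1, f@B2}   OUT={a@B5, b@B6, c@B5, d@B5, e@B1, f@B7}
  B8:   IN={a@B5, b@B6, c@B5, d@B5, e@B1, f@B2, f@B7}   OUT={a@B5, b@B6, c@B5, d@B8, e@B1, f@B8}
  B9:   IN={a@B5, b@B6, c@B5, d@B0, d@B5, d@B8, e@B0, e@B1, f@B2, f@B8}   OUT={a@B5, b@B6, c@B5, d@B0, d@B5, d@B8, e@B9, f@B9}

Merge at B4: IN[B4] = OUT[B3] = {a@B2, b@B3, d@B3, e@B1, f@B2}

Answer: {a@B2, b@B3, d@B3, e@B1, f@B2}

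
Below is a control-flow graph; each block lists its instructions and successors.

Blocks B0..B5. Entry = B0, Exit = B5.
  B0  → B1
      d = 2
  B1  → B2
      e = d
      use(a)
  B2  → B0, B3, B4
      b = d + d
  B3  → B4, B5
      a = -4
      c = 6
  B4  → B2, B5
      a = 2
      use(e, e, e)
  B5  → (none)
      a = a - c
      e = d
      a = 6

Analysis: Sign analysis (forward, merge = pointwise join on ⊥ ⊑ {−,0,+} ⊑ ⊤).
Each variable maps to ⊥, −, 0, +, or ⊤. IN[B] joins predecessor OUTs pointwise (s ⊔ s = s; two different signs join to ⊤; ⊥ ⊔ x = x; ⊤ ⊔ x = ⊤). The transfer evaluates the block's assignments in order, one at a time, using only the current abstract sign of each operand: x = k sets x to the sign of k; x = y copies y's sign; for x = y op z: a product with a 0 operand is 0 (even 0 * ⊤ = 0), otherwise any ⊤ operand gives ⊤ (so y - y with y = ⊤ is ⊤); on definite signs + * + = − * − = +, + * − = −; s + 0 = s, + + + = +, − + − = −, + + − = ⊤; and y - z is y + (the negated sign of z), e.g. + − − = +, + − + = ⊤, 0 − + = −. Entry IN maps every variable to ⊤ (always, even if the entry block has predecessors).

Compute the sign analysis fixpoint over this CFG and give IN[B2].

Per-block solution:
  B0:   IN=(all ⊤)   OUT={d:+; rest ⊤}
  B1:   IN={d:+; rest ⊤}   OUT={d:+, e:+; rest ⊤}
  B2:   IN={d:+, e:+; rest ⊤}   OUT={b:+, d:+, e:+; rest ⊤}
  B3:   IN={b:+, d:+, e:+; rest ⊤}   OUT={a:-, b:+, c:+, d:+, e:+; rest ⊤}
  B4:   IN={b:+, d:+, e:+; rest ⊤}   OUT={a:+, b:+, d:+, e:+; rest ⊤}
  B5:   IN={b:+, d:+, e:+; rest ⊤}   OUT={a:+, b:+, d:+, e:+; rest ⊤}

Merge at B2: IN[B2] = OUT[B1] ⊔ OUT[B4] = {a: ⊤, b: ⊤, c: ⊤, d: +, e: +, f: ⊤}

Answer: {a: ⊤, b: ⊤, c: ⊤, d: +, e: +, f: ⊤}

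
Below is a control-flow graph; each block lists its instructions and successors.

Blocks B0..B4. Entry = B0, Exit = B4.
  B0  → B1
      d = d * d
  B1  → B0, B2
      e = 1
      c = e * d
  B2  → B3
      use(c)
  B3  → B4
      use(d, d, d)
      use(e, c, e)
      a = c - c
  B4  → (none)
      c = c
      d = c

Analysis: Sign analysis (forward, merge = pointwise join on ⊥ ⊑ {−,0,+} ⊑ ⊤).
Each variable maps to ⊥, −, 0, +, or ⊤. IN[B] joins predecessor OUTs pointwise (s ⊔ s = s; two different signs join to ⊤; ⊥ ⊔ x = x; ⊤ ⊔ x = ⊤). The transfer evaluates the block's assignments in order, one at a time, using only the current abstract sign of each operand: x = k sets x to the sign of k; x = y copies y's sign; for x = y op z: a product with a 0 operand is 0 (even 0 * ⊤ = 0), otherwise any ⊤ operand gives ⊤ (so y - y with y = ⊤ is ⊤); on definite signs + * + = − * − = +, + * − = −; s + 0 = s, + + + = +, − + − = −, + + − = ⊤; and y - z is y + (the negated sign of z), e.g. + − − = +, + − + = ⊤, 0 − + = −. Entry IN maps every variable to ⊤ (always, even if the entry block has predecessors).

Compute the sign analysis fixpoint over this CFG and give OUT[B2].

Per-block solution:
  B0:   IN=(all ⊤)   OUT=(all ⊤)
  B1:   IN=(all ⊤)   OUT={e:+; rest ⊤}
  B2:   IN={e:+; rest ⊤}   OUT={e:+; rest ⊤}
  B3:   IN={e:+; rest ⊤}   OUT={e:+; rest ⊤}
  B4:   IN={e:+; rest ⊤}   OUT={e:+; rest ⊤}

Merge at B2: IN[B2] = OUT[B1] = {a: ⊤, b: ⊤, c: ⊤, d: ⊤, e: +, f: ⊤}
Applying B2's transfer function to that IN value gives OUT[B2] (row B2 above).

Answer: {a: ⊤, b: ⊤, c: ⊤, d: ⊤, e: +, f: ⊤}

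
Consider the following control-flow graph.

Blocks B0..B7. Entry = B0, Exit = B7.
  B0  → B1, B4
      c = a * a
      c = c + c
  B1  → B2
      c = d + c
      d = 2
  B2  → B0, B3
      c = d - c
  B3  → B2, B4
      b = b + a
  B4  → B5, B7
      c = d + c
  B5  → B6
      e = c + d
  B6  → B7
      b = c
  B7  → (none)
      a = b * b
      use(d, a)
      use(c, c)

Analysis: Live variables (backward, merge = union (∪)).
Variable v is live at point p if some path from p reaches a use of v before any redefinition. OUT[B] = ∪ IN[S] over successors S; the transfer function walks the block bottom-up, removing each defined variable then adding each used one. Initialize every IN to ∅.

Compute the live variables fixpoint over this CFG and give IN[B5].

Fixpoint table:
  B0: | IN={a, b, d} | OUT={a, b, c, d}
  B1: | IN={a, b, c, d} | OUT={a, b, c, d}
  B2: | IN={a, b, c, d} | OUT={a, b, c, d}
  B3: | IN={a, b, c, d} | OUT={a, b, c, d}
  B4: | IN={b, c, d} | OUT={b, c, d}
  B5: | IN={c, d} | OUT={c, d}
  B6: | IN={c, d} | OUT={b, c, d}
  B7: | IN={b, c, d} | OUT={}

Merge at B5: OUT[B5] = IN[B6] = {c, d}
Applying B5's transfer function to that OUT value gives IN[B5] (row B5 above).

Answer: {c, d}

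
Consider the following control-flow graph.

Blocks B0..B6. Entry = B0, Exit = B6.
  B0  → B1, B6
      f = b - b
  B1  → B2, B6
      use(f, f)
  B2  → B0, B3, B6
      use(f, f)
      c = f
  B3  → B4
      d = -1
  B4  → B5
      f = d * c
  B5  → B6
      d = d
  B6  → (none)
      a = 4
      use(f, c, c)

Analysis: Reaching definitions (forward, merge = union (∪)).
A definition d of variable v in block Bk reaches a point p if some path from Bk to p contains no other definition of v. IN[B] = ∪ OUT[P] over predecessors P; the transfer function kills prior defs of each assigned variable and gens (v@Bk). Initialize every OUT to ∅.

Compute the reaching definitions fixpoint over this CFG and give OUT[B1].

Answer: {c@B2, f@B0}

Trace:
Converged values:
  B0:   IN={c@B2, f@B0}   OUT={c@B2, f@B0}
  B1:   IN={c@B2, f@B0}   OUT={c@B2, f@B0}
  B2:   IN={c@B2, f@B0}   OUT={c@B2, f@B0}
  B3:   IN={c@B2, f@B0}   OUT={c@B2, d@B3, f@B0}
  B4:   IN={c@B2, d@B3, f@B0}   OUT={c@B2, d@B3, f@B4}
  B5:   IN={c@B2, d@B3, f@B4}   OUT={c@B2, d@B5, f@B4}
  B6:   IN={c@B2, d@B5, f@B0, f@B4}   OUT={a@B6, c@B2, d@B5, f@B0, f@B4}

Merge at B1: IN[B1] = OUT[B0] = {c@B2, f@B0}
Applying B1's transfer function to that IN value gives OUT[B1] (row B1 above).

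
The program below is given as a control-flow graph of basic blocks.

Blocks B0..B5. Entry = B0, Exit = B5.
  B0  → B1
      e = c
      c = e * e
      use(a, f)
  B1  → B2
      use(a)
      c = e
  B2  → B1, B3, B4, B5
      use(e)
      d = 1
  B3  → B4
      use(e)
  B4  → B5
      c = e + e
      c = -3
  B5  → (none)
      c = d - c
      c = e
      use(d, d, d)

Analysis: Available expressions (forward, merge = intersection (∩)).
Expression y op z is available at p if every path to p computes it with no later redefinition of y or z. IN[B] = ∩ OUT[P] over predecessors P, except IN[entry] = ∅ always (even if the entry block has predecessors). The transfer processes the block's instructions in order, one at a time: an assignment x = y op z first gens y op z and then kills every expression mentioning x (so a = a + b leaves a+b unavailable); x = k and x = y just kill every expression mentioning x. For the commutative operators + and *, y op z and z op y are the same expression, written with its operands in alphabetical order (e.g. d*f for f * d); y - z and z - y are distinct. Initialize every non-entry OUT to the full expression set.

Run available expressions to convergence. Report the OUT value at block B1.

Answer: {e*e}

Trace:
Fixpoint table:
  B0:  IN={}  OUT={e*e}
  B1:  IN={e*e}  OUT={e*e}
  B2:  IN={e*e}  OUT={e*e}
  B3:  IN={e*e}  OUT={e*e}
  B4:  IN={e*e}  OUT={e*e, e+e}
  B5:  IN={e*e}  OUT={e*e}

Merge at B1: IN[B1] = OUT[B0] ∩ OUT[B2] = {e*e}
Applying B1's transfer function to that IN value gives OUT[B1] (row B1 above).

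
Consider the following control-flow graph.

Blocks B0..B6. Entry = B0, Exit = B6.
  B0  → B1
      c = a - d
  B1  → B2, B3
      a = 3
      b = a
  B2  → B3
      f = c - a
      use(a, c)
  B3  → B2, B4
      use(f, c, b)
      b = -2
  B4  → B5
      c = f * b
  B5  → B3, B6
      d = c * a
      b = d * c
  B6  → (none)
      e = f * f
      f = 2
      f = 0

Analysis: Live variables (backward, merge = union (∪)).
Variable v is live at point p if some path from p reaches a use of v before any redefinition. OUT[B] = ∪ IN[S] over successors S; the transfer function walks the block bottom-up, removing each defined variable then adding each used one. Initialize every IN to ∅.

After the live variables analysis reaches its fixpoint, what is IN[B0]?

Converged values:
  B0:  IN={a, d, f}  OUT={c, f}
  B1:  IN={c, f}  OUT={a, b, c, f}
  B2:  IN={a, b, c}  OUT={a, b, c, f}
  B3:  IN={a, b, c, f}  OUT={a, b, c, f}
  B4:  IN={a, b, f}  OUT={a, c, f}
  B5:  IN={a, c, f}  OUT={a, b, c, f}
  B6:  IN={f}  OUT={}

Merge at B0: OUT[B0] = IN[B1] = {c, f}
Applying B0's transfer function to that OUT value gives IN[B0] (row B0 above).

Answer: {a, d, f}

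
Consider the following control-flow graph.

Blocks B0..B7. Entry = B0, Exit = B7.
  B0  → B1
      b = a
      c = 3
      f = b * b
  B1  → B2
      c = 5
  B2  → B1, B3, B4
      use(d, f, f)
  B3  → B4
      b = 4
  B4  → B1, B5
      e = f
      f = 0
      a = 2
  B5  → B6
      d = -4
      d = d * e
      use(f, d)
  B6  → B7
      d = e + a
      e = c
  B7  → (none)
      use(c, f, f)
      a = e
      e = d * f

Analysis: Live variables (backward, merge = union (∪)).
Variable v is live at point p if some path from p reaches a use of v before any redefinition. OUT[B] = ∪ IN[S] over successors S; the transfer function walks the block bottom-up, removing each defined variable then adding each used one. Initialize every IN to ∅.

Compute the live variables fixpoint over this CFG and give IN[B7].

Fixpoint table:
  B0: | IN={a, d} | OUT={d, f}
  B1: | IN={d, f} | OUT={c, d, f}
  B2: | IN={c, d, f} | OUT={c, d, f}
  B3: | IN={c, d, f} | OUT={c, d, f}
  B4: | IN={c, d, f} | OUT={a, c, d, e, f}
  B5: | IN={a, c, e, f} | OUT={a, c, e, f}
  B6: | IN={a, c, e, f} | OUT={c, d, e, f}
  B7: | IN={c, d, e, f} | OUT={}

B7 is the boundary node: OUT[B7] = {}
Applying B7's transfer function to that OUT value gives IN[B7] (row B7 above).

Answer: {c, d, e, f}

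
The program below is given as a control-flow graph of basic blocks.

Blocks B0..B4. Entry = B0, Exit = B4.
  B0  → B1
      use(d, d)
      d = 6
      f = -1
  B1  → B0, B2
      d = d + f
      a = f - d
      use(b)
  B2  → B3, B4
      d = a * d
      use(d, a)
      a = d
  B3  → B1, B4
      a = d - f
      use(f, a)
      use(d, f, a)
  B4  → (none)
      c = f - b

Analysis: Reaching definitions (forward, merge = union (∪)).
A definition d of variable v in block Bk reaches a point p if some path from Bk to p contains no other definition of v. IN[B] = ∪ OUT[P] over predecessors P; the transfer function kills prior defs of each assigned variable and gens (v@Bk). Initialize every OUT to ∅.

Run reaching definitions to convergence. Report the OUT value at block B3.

Fixpoint table:
  B0: | IN={a@B1, d@B1, f@B0} | OUT={a@B1, d@B0, f@B0}
  B1: | IN={a@B1, a@B3, d@B0, d@B2, f@B0} | OUT={a@B1, d@B1, f@B0}
  B2: | IN={a@B1, d@B1, f@B0} | OUT={a@B2, d@B2, f@B0}
  B3: | IN={a@B2, d@B2, f@B0} | OUT={a@B3, d@B2, f@B0}
  B4: | IN={a@B2, a@B3, d@B2, f@B0} | OUT={a@B2, a@B3, c@B4, d@B2, f@B0}

Merge at B3: IN[B3] = OUT[B2] = {a@B2, d@B2, f@B0}
Applying B3's transfer function to that IN value gives OUT[B3] (row B3 above).

Answer: {a@B3, d@B2, f@B0}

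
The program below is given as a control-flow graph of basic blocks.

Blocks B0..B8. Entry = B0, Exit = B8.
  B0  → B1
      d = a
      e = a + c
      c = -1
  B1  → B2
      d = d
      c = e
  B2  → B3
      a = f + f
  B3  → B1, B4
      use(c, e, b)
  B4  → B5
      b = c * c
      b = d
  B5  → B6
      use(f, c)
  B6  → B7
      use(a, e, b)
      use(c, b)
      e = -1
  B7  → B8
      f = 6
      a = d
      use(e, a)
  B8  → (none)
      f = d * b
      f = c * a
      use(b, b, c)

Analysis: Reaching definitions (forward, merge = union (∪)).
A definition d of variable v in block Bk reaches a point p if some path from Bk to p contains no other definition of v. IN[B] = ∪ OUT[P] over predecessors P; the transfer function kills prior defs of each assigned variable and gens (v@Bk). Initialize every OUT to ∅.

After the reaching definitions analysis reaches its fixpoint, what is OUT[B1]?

Per-block solution:
  B0:  IN={}  OUT={c@B0, d@B0, e@B0}
  B1:  IN={a@B2, c@B0, c@B1, d@B0, d@B1, e@B0}  OUT={a@B2, c@B1, d@B1, e@B0}
  B2:  IN={a@B2, c@B1, d@B1, e@B0}  OUT={a@B2, c@B1, d@B1, e@B0}
  B3:  IN={a@B2, c@B1, d@B1, e@B0}  OUT={a@B2, c@B1, d@B1, e@B0}
  B4:  IN={a@B2, c@B1, d@B1, e@B0}  OUT={a@B2, b@B4, c@B1, d@B1, e@B0}
  B5:  IN={a@B2, b@B4, c@B1, d@B1, e@B0}  OUT={a@B2, b@B4, c@B1, d@B1, e@B0}
  B6:  IN={a@B2, b@B4, c@B1, d@B1, e@B0}  OUT={a@B2, b@B4, c@B1, d@B1, e@B6}
  B7:  IN={a@B2, b@B4, c@B1, d@B1, e@B6}  OUT={a@B7, b@B4, c@B1, d@B1, e@B6, f@B7}
  B8:  IN={a@B7, b@B4, c@B1, d@B1, e@B6, f@B7}  OUT={a@B7, b@B4, c@B1, d@B1, e@B6, f@B8}

Merge at B1: IN[B1] = OUT[B0] ⊔ OUT[B3] = {a@B2, c@B0, c@B1, d@B0, d@B1, e@B0}
Applying B1's transfer function to that IN value gives OUT[B1] (row B1 above).

Answer: {a@B2, c@B1, d@B1, e@B0}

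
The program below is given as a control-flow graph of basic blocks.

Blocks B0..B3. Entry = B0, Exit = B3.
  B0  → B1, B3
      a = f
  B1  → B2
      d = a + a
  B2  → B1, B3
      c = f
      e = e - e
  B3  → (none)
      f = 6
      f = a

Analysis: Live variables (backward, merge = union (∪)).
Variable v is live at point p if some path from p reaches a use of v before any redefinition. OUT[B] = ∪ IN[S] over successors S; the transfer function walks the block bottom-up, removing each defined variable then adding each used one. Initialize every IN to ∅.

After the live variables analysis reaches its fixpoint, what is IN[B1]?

Answer: {a, e, f}

Working:
Per-block solution:
  B0: | IN={e, f} | OUT={a, e, f}
  B1: | IN={a, e, f} | OUT={a, e, f}
  B2: | IN={a, e, f} | OUT={a, e, f}
  B3: | IN={a} | OUT={}

Merge at B1: OUT[B1] = IN[B2] = {a, e, f}
Applying B1's transfer function to that OUT value gives IN[B1] (row B1 above).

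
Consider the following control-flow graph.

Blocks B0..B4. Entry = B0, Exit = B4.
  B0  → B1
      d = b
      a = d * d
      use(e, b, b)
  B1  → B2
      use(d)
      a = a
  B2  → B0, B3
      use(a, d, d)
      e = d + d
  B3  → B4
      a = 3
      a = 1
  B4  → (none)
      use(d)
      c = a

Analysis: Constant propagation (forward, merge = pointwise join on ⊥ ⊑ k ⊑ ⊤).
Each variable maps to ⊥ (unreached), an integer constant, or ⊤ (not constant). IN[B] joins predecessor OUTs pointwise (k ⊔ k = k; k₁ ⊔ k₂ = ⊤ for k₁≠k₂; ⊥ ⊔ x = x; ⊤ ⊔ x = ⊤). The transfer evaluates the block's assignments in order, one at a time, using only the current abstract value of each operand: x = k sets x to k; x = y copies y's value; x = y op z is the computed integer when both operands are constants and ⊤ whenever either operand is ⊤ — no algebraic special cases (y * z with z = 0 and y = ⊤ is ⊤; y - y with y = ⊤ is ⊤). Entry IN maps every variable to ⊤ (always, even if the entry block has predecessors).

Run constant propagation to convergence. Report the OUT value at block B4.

Answer: {a: 1, b: ⊤, c: 1, d: ⊤, e: ⊤, f: ⊤}

Working:
Per-block solution:
  B0: | IN=(all ⊤) | OUT=(all ⊤)
  B1: | IN=(all ⊤) | OUT=(all ⊤)
  B2: | IN=(all ⊤) | OUT=(all ⊤)
  B3: | IN=(all ⊤) | OUT={a:1; rest ⊤}
  B4: | IN={a:1; rest ⊤} | OUT={a:1, c:1; rest ⊤}

Merge at B4: IN[B4] = OUT[B3] = {a: 1, b: ⊤, c: ⊤, d: ⊤, e: ⊤, f: ⊤}
Applying B4's transfer function to that IN value gives OUT[B4] (row B4 above).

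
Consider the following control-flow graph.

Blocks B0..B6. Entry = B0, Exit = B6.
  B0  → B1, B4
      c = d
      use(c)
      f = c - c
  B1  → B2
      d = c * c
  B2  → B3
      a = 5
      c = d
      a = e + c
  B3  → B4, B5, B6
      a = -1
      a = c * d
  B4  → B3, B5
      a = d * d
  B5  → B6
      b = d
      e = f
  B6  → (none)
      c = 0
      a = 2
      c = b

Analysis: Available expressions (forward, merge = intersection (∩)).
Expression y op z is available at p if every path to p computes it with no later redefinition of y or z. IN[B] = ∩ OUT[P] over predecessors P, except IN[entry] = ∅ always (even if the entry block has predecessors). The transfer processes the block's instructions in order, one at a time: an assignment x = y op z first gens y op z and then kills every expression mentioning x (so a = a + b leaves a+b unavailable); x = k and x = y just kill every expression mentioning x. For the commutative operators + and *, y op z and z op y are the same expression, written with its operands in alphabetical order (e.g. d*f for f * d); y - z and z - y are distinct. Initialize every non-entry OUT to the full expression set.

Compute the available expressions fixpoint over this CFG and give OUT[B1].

Fixpoint table:
  B0:  IN={}  OUT={c-c}
  B1:  IN={c-c}  OUT={c*c, c-c}
  B2:  IN={c*c, c-c}  OUT={c+e}
  B3:  IN={}  OUT={c*d}
  B4:  IN={}  OUT={d*d}
  B5:  IN={}  OUT={}
  B6:  IN={}  OUT={}

Merge at B1: IN[B1] = OUT[B0] = {c-c}
Applying B1's transfer function to that IN value gives OUT[B1] (row B1 above).

Answer: {c*c, c-c}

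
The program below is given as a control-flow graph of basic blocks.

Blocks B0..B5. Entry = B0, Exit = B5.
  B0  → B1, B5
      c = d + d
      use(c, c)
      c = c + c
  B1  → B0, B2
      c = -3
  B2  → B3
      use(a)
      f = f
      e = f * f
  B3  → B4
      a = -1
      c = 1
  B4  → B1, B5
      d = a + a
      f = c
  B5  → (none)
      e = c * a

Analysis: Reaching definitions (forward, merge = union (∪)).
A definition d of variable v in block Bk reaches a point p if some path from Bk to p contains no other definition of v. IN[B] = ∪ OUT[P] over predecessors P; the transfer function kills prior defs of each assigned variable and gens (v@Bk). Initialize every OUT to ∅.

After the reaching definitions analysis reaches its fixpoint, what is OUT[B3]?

Answer: {a@B3, c@B3, d@B4, e@B2, f@B2}

Trace:
Converged values:
  B0: | IN={a@B3, c@B1, d@B4, e@B2, f@B4} | OUT={a@B3, c@B0, d@B4, e@B2, f@B4}
  B1: | IN={a@B3, c@B0, c@B3, d@B4, e@B2, f@B4} | OUT={a@B3, c@B1, d@B4, e@B2, f@B4}
  B2: | IN={a@B3, c@B1, d@B4, e@B2, f@B4} | OUT={a@B3, c@B1, d@B4, e@B2, f@B2}
  B3: | IN={a@B3, c@B1, d@B4, e@B2, f@B2} | OUT={a@B3, c@B3, d@B4, e@B2, f@B2}
  B4: | IN={a@B3, c@B3, d@B4, e@B2, f@B2} | OUT={a@B3, c@B3, d@B4, e@B2, f@B4}
  B5: | IN={a@B3, c@B0, c@B3, d@B4, e@B2, f@B4} | OUT={a@B3, c@B0, c@B3, d@B4, e@B5, f@B4}

Merge at B3: IN[B3] = OUT[B2] = {a@B3, c@B1, d@B4, e@B2, f@B2}
Applying B3's transfer function to that IN value gives OUT[B3] (row B3 above).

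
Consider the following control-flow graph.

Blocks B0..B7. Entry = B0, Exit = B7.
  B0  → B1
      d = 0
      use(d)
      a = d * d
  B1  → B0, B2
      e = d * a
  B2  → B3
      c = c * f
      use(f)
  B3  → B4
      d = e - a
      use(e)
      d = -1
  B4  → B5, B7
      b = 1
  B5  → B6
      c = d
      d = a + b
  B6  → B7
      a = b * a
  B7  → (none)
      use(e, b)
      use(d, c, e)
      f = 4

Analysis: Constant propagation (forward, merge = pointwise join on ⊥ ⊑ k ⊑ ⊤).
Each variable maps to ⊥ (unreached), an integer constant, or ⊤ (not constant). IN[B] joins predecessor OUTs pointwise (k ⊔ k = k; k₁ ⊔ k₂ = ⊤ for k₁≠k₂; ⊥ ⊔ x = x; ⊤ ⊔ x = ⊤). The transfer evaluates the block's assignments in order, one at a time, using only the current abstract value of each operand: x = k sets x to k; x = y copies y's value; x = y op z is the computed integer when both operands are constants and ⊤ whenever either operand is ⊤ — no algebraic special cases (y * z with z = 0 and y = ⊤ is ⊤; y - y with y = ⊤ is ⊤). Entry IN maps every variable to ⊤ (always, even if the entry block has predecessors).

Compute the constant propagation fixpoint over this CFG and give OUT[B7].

Converged values:
  B0:   IN=(all ⊤)   OUT={a:0, d:0; rest ⊤}
  B1:   IN={a:0, d:0; rest ⊤}   OUT={a:0, d:0, e:0; rest ⊤}
  B2:   IN={a:0, d:0, e:0; rest ⊤}   OUT={a:0, d:0, e:0; rest ⊤}
  B3:   IN={a:0, d:0, e:0; rest ⊤}   OUT={a:0, d:-1, e:0; rest ⊤}
  B4:   IN={a:0, d:-1, e:0; rest ⊤}   OUT={a:0, b:1, d:-1, e:0; rest ⊤}
  B5:   IN={a:0, b:1, d:-1, e:0; rest ⊤}   OUT={a:0, b:1, c:-1, d:1, e:0; rest ⊤}
  B6:   IN={a:0, b:1, c:-1, d:1, e:0; rest ⊤}   OUT={a:0, b:1, c:-1, d:1, e:0; rest ⊤}
  B7:   IN={a:0, b:1, e:0; rest ⊤}   OUT={a:0, b:1, e:0, f:4; rest ⊤}

Merge at B7: IN[B7] = OUT[B4] ⊔ OUT[B6] = {a: 0, b: 1, c: ⊤, d: ⊤, e: 0, f: ⊤}
Applying B7's transfer function to that IN value gives OUT[B7] (row B7 above).

Answer: {a: 0, b: 1, c: ⊤, d: ⊤, e: 0, f: 4}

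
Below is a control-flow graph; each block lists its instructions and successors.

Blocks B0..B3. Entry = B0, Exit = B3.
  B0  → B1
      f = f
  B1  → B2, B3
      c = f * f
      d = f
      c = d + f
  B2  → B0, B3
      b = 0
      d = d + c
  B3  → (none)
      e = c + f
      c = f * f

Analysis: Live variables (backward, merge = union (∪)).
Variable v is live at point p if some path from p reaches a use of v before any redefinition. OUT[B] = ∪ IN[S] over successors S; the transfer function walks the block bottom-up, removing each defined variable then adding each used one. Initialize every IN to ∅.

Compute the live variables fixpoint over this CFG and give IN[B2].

Answer: {c, d, f}

Derivation:
Converged values:
  B0:   IN={f}   OUT={f}
  B1:   IN={f}   OUT={c, d, f}
  B2:   IN={c, d, f}   OUT={c, f}
  B3:   IN={c, f}   OUT={}

Merge at B2: OUT[B2] = IN[B0] ⊔ IN[B3] = {c, f}
Applying B2's transfer function to that OUT value gives IN[B2] (row B2 above).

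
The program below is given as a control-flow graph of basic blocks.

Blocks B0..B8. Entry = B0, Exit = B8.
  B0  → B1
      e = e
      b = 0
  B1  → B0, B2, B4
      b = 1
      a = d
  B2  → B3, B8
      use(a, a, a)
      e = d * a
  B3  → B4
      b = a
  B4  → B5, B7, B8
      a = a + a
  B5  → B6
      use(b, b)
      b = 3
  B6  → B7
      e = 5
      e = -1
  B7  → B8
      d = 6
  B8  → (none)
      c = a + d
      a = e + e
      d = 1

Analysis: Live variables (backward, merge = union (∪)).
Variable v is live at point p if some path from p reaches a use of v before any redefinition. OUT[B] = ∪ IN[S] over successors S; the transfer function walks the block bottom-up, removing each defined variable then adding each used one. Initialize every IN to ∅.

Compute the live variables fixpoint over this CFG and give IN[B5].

Fixpoint table:
  B0:   IN={d, e}   OUT={d, e}
  B1:   IN={d, e}   OUT={a, b, d, e}
  B2:   IN={a, d}   OUT={a, d, e}
  B3:   IN={a, d, e}   OUT={a, b, d, e}
  B4:   IN={a, b, d, e}   OUT={a, b, d, e}
  B5:   IN={a, b}   OUT={a}
  B6:   IN={a}   OUT={a, e}
  B7:   IN={a, e}   OUT={a, d, e}
  B8:   IN={a, d, e}   OUT={}

Merge at B5: OUT[B5] = IN[B6] = {a}
Applying B5's transfer function to that OUT value gives IN[B5] (row B5 above).

Answer: {a, b}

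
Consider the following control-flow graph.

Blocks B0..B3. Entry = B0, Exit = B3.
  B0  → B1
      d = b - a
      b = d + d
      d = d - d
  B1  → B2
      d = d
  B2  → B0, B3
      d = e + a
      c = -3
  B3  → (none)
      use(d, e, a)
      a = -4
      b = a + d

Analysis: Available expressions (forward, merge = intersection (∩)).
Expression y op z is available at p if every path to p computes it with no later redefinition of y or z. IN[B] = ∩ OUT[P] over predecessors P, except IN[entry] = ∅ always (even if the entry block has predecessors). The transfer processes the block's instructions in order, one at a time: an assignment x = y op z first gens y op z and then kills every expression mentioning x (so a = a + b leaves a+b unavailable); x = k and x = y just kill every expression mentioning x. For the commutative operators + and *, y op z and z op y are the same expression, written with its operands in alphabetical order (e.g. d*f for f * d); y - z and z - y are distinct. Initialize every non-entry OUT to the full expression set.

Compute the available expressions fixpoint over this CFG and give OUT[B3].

Fixpoint table:
  B0:  IN={}  OUT={}
  B1:  IN={}  OUT={}
  B2:  IN={}  OUT={a+e}
  B3:  IN={a+e}  OUT={a+d}

Merge at B3: IN[B3] = OUT[B2] = {a+e}
Applying B3's transfer function to that IN value gives OUT[B3] (row B3 above).

Answer: {a+d}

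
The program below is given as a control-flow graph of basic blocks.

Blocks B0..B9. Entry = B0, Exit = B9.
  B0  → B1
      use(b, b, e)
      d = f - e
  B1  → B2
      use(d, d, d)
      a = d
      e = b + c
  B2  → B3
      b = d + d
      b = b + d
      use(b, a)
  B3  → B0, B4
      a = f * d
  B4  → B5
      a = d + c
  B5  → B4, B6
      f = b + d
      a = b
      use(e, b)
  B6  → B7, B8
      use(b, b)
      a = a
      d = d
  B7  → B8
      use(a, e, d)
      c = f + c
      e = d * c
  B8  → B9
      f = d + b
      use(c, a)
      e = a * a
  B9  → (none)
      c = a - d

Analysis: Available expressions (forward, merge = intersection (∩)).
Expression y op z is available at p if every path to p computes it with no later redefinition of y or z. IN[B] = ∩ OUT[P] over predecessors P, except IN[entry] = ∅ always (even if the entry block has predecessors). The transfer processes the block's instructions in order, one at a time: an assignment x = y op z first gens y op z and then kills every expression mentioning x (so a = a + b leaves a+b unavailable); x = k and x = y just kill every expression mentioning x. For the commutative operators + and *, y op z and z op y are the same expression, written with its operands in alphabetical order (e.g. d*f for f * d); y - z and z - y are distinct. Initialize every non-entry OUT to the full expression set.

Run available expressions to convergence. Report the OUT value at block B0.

Per-block solution:
  B0:   IN={}   OUT={f-e}
  B1:   IN={f-e}   OUT={b+c}
  B2:   IN={b+c}   OUT={d+d}
  B3:   IN={d+d}   OUT={d*f, d+d}
  B4:   IN={d+d}   OUT={c+d, d+d}
  B5:   IN={c+d, d+d}   OUT={b+d, c+d, d+d}
  B6:   IN={b+d, c+d, d+d}   OUT={}
  B7:   IN={}   OUT={c*d}
  B8:   IN={}   OUT={a*a, b+d}
  B9:   IN={a*a, b+d}   OUT={a*a, a-d, b+d}

Merge at B0 (entry node, so the boundary value {} is joined with the incoming edge(s)): IN[B0] = {} ∩ OUT[B3] = {}
Applying B0's transfer function to that IN value gives OUT[B0] (row B0 above).

Answer: {f-e}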